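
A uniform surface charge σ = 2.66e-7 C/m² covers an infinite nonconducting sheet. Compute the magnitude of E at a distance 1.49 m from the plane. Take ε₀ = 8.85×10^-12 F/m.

The symmetry is planar: E is normal to the sheet and the same magnitude on both sides. Take a pillbox straddling the sheet with end-cap area A.
Only the two end caps contribute flux: Φ = 2EA. With Q_enc = σA, Gauss's law gives E = |σ|/(2ε₀).
E = |σ|/(2ε₀) = (2.66×10^-7)/(2·8.85×10^-12) = 1.50e4 N/C.

|E| ≈ 1.50e4 V/m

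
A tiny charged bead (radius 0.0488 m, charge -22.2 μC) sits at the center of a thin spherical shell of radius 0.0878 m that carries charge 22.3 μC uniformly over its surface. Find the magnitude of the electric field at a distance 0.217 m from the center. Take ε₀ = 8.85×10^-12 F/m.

Take a concentric spherical Gaussian surface of radius r = 0.217 m (r > 0.0878 m, enclosing both).
Q_enc = (-22.2 μC) + (22.3 μC) = 1.00×10^-7 C.
Applying ∮E·dA = Q_enc/ε₀ with Φ = E(4πr²):
E = |Q_enc|/(4πε₀r²) = (1.00×10^-7)/(4π·8.85×10^-12·(0.217)²) = 1.91×10^4 N/C.

|E| ≈ 1.91×10^4 N/C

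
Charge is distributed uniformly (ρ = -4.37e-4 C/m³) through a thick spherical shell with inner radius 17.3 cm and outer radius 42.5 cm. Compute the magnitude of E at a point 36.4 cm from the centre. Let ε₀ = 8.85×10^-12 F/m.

|E| = 5.35e6 N/C

Use a concentric Gaussian sphere at r = 36.4 cm (within the shell material, 17.3 cm < r < 42.5 cm).
Only the shell between 17.3 cm and r is enclosed: Q_enc = ρ·(4π/3)(r³ − a³) = (-4.37×10^-4)·(4π/3)·((0.364)³ − (0.173)³) = -7.88e-5 C.
Gauss's law: E·4πr² = Q_enc/ε₀.
E = |Q_enc|/(4πε₀r²) = (7.88e-5)/(4π·8.85×10^-12·(0.364)²) = 5.35×10^6 N/C.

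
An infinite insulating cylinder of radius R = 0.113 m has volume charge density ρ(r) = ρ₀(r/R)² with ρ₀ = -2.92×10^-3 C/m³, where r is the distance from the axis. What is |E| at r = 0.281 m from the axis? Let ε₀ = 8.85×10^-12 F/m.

E ≈ 3.75e6 N/C

Coaxial Gaussian cylinder, radius r = 0.281 m, length L (r > R, full charge per length enclosed).
λ_enc = 2π ∫₀^R ρ₀(r'/R)^2 r' dr' = 2πρ₀R²/4 = -5.857×10^-5 C/m.
Applying ∮E·dA = Q_enc/ε₀ with the end caps contributing no flux:
E = |λ_enc|/(2πε₀r) = (5.857e-5)/(2π·8.85×10^-12·0.281) = 3.75×10^6 N/C.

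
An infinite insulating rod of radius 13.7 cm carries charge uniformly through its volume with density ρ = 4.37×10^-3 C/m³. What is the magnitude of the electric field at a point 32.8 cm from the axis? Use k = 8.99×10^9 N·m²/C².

Choose a coaxial cylinder of radius r = 32.8 cm (arbitrary length L) as the Gaussian surface (r > 13.7 cm, full cross-section enclosed).
λ_enc = ρ·πR² = (4.37×10^-3)π(0.137)² = 2.577×10^-4 C/m.
Gauss's law: E·2πrL = λ_enc L/ε₀.
E = 2k|λ_enc|/r = 2(8.99×10^9)(2.577×10^-4)/(0.328) = 1.41×10^7 N/C.

1.41×10^7 N/C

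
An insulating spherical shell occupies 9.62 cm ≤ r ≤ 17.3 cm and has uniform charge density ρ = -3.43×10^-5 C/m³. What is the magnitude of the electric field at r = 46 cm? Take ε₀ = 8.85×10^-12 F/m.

Symmetry ⇒ E = E(r) r̂. Gaussian sphere of radius r = 46 cm (r > 17.3 cm, enclosing the whole shell).
Q_enc = ρ·(4π/3)(b³ − a³) = (-3.43e-5)·(4π/3)·((0.173)³ − (0.0962)³) = -6.16×10^-7 C.
By Gauss's law, ∮E·dA = E·4πr² = Q_enc/ε₀.
E = |Q_enc|/(4πε₀r²) = (6.16e-7)/(4π·8.85×10^-12·(0.46)²) = 2.62×10^4 N/C.

2.62e4 N/C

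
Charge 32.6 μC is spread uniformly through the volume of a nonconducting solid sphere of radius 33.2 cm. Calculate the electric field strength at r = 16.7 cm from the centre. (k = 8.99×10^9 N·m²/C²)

Use a concentric Gaussian sphere at r = 16.7 cm (r < R).
Only the charge within r is enclosed: Q_enc = Q·(r/R)³ = (32.6 μC)·(16.7 cm/33.2 cm)³ = 4.149×10^-6 C.
Gauss's law: E·4πr² = Q_enc/ε₀.
E = k|Q_enc|/r² = (8.99×10^9)(4.149e-6)/(0.167)² = 1.34×10^6 N/C.

E ≈ 1.34×10^6 V/m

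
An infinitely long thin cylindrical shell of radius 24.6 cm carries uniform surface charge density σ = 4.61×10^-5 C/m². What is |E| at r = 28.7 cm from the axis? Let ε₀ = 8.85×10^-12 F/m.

Take a coaxial cylindrical Gaussian surface of radius r = 28.7 cm and length L (r > 24.6 cm).
The whole shell is enclosed: λ_enc = σ·2πR = (4.61×10^-5)·2π·(0.246) = 7.126×10^-5 C/m.
Applying ∮E·dA = Q_enc/ε₀ with the end caps contributing no flux:
E = |λ_enc|/(2πε₀r) = (7.126×10^-5)/(2π·8.85×10^-12·0.287) = 4.46×10^6 N/C.

E ≈ 4.46e6 V/m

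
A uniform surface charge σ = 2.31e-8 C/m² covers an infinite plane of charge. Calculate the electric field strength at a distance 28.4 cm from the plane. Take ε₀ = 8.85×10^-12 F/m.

The symmetry is planar: E is normal to the sheet and the same magnitude on both sides. Take a pillbox straddling the sheet with end-cap area A.
Only the two end caps contribute flux: Φ = 2EA. With Q_enc = σA, Gauss's law gives E = |σ|/(2ε₀).
E = |σ|/(2ε₀) = (2.31e-8)/(2·8.85×10^-12) = 1.31e3 N/C.

1.31×10^3 V/m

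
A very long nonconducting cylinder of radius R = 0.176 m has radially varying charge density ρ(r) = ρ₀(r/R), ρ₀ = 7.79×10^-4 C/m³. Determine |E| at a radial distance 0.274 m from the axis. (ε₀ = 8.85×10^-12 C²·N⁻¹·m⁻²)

|E| ≈ 3.32×10^6 N/C

Choose a coaxial cylinder of radius r = 0.274 m (arbitrary length L) as the Gaussian surface (r > R, full charge per length enclosed).
λ_enc = 2π ∫₀^R ρ₀(r'/R)^1 r' dr' = 2πρ₀R²/3 = 5.054×10^-5 C/m.
Applying ∮E·dA = Q_enc/ε₀ with the end caps contributing no flux:
E = |λ_enc|/(2πε₀r) = (5.054×10^-5)/(2π·8.85×10^-12·0.274) = 3.32×10^6 N/C.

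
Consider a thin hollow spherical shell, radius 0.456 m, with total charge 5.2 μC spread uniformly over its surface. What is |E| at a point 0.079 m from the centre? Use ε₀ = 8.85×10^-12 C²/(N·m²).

|E| = 0 N/C

Take a concentric spherical Gaussian surface of radius r = 0.079 m (inside the shell, r < 0.456 m).
All the charge is outside the Gaussian surface: Q_enc = 0, hence E = 0 everywhere inside the shell.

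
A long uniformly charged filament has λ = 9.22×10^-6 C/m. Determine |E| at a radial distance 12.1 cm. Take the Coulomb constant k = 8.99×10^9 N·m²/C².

|E| ≈ 1.37×10^6 N/C

Choose a coaxial cylinder of radius r = 12.1 cm (arbitrary length L) as the Gaussian surface.
Q_enc = λL, so λ_enc = 9.22e-6 C/m.
Applying ∮E·dA = Q_enc/ε₀ with the end caps contributing no flux:
E = 2k|λ_enc|/r = 2(8.99×10^9)(9.22×10^-6)/(0.121) = 1.37e6 N/C.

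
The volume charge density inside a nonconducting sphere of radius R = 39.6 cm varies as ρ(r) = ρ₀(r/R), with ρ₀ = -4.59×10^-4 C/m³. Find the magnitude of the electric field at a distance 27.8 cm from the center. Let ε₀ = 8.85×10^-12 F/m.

Symmetry ⇒ E = E(r) r̂. Gaussian sphere of radius r = 27.8 cm (r < R).
Q_enc = ∫₀^r ρ(r')·4πr'² dr' = (4πρ₀/R) ∫₀^r r'^3 dr' = 4πρ₀ r^4/(4·R) = -2.175×10^-5 C.
Gauss's law: E·4πr² = Q_enc/ε₀.
E = |Q_enc|/(4πε₀r²) = (2.175e-5)/(4π·8.85×10^-12·(0.278)²) = 2.53e6 N/C.

|E| ≈ 2.53e6 V/m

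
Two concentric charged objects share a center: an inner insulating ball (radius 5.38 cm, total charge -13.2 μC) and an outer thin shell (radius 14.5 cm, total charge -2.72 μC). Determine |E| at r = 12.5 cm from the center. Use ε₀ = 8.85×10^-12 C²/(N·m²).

E = 7.60×10^6 V/m

By spherical symmetry E is radial; choose a Gaussian sphere of radius r = 12.5 cm (between the bodies, 5.38 cm < r < 14.5 cm).
Only the inner charge is enclosed; the outer shell contributes nothing inside itself. Q_enc = -13.2 μC = -1.32×10^-5 C.
By Gauss's law, ∮E·dA = E·4πr² = Q_enc/ε₀.
E = |Q_enc|/(4πε₀r²) = (1.32×10^-5)/(4π·8.85×10^-12·(0.125)²) = 7.60×10^6 N/C.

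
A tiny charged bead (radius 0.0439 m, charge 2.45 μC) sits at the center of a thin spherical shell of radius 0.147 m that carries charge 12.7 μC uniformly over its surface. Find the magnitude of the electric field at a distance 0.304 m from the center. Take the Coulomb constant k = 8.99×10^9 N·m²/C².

|E| = 1.47×10^6 N/C

Take a concentric spherical Gaussian surface of radius r = 0.304 m (r > 0.147 m, enclosing both).
Q_enc = (2.45 μC) + (12.7 μC) = 1.515×10^-5 C.
Gauss's law: E·4πr² = Q_enc/ε₀.
E = k|Q_enc|/r² = (8.99×10^9)(1.515e-5)/(0.304)² = 1.47×10^6 N/C.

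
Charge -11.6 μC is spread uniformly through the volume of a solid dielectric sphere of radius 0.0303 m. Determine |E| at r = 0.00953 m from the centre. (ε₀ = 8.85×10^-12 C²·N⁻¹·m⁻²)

Take a concentric spherical Gaussian surface of radius r = 0.00953 m (r < R).
For a uniform sphere the enclosed fraction is (r/R)³, so Q_enc = (-11.6 μC)(0.00953/0.0303)³ = -3.609e-7 C.
Since E is radial and uniform over the Gaussian sphere, Φ = E·4πr² = Q_enc/ε₀.
E = |Q_enc|/(4πε₀r²) = (3.609e-7)/(4π·8.85×10^-12·(0.00953)²) = 3.57e7 N/C.

|E| = 3.57×10^7 V/m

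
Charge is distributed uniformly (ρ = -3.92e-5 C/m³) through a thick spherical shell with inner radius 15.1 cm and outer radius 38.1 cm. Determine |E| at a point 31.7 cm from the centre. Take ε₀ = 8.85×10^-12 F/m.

E = 4.17×10^5 N/C

Use a concentric Gaussian sphere at r = 31.7 cm (within the shell material, 15.1 cm < r < 38.1 cm).
Enclosed charge is the volume from a to r: Q_enc = (4π/3)ρ(r³ − a³) = -4.665×10^-6 C.
Gauss's law: E·4πr² = Q_enc/ε₀.
E = |Q_enc|/(4πε₀r²) = (4.665e-6)/(4π·8.85×10^-12·(0.317)²) = 4.17e5 N/C.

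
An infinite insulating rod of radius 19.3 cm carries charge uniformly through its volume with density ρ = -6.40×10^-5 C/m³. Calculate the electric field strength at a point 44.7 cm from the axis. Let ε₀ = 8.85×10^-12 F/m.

E ≈ 3.01×10^5 N/C

Coaxial Gaussian cylinder, radius r = 44.7 cm, length L (r > 19.3 cm, full cross-section enclosed).
λ_enc = ρ·πR² = (-6.40×10^-5)π(0.193)² = -7.489×10^-6 C/m.
By Gauss's law (flux through the curved wall only), E·2πrL = λ_enc L/ε₀.
E = |λ_enc|/(2πε₀r) = (7.489×10^-6)/(2π·8.85×10^-12·0.447) = 3.01×10^5 N/C.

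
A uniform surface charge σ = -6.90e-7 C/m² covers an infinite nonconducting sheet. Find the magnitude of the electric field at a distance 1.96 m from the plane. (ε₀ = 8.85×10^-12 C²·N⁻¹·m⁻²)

E = 3.90e4 N/C

By planar symmetry E is perpendicular to the sheet and uniform; use a Gaussian pillbox with flat faces of area A on each side of the sheet.
Flux Φ = 2EA and Q_enc = σA, so 2EA = σA/ε₀ ⇒ E = |σ|/(2ε₀), independent of distance.
E = |σ|/(2ε₀) = (6.90×10^-7)/(2·8.85×10^-12) = 3.90×10^4 N/C.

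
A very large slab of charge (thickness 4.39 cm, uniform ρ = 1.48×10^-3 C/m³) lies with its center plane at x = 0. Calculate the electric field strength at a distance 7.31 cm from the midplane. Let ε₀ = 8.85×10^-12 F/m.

The point |x| = 7.31 cm lies outside the slab (half-thickness 0.02195 m). A symmetric pillbox spanning the full slab encloses Q_enc = ρ·d·A.
Flux = 2EA ⇒ E = |ρ|d/(2ε₀), independent of distance outside.
E = (1.48e-3)(0.0439)/(2·8.85×10^-12) = 3.67×10^6 N/C.

E = 3.67×10^6 N/C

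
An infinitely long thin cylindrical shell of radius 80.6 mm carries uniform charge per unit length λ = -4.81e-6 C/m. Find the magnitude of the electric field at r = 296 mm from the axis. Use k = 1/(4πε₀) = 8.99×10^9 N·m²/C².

Coaxial Gaussian cylinder, radius r = 296 mm, length L (r > 80.6 mm).
The full line charge is enclosed: λ_enc = -4.81e-6 C/m.
Since E is radial and uniform over the curved surface, Φ = E·2πrL = Q_enc/ε₀ = λ_enc L/ε₀.
E = 2k|λ_enc|/r = 2(8.99×10^9)(4.81e-6)/(0.296) = 2.92×10^5 N/C.

|E| = 2.92e5 V/m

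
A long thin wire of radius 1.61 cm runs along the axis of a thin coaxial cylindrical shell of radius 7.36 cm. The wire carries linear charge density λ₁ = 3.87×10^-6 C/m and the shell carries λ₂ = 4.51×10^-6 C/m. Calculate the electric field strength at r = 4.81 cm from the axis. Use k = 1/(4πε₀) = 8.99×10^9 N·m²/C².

Coaxial Gaussian cylinder, radius r = 4.81 cm, length L (between the conductors, 1.61 cm < r < 7.36 cm).
The shell at 7.36 cm lies outside the Gaussian surface, so λ_enc = λ₁ = 3.87×10^-6 C/m.
Gauss's law: E·2πrL = λ_enc L/ε₀.
E = 2k|λ_enc|/r = 2(8.99×10^9)(3.87e-6)/(0.0481) = 1.45e6 N/C.

|E| = 1.45×10^6 N/C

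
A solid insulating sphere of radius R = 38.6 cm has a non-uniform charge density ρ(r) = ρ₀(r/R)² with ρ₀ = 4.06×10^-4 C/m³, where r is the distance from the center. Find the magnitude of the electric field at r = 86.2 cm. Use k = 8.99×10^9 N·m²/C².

Symmetry ⇒ E = E(r) r̂. Gaussian sphere of radius r = 86.2 cm (r > R, all charge enclosed).
Q_enc = 4π ∫₀^R ρ₀(r'/R)^2 r'² dr' = 4πρ₀R³/5 = 5.869×10^-5 C.
Applying ∮E·dA = Q_enc/ε₀ with Φ = E(4πr²):
E = k|Q_enc|/r² = (8.99×10^9)(5.869×10^-5)/(0.862)² = 7.10e5 N/C.

|E| ≈ 7.10×10^5 V/m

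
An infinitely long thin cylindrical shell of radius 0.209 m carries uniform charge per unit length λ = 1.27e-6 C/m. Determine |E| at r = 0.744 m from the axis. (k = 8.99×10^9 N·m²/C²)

Choose a coaxial cylinder of radius r = 0.744 m (arbitrary length L) as the Gaussian surface (r > 0.209 m).
The full line charge is enclosed: λ_enc = 1.27×10^-6 C/m.
By Gauss's law (flux through the curved wall only), E·2πrL = λ_enc L/ε₀.
E = 2k|λ_enc|/r = 2(8.99×10^9)(1.27×10^-6)/(0.744) = 3.07×10^4 N/C.

3.07×10^4 N/C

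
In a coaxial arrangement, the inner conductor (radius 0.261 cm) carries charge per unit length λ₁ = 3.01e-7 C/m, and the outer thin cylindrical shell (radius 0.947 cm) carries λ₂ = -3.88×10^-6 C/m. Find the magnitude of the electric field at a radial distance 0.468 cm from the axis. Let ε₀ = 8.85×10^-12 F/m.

By cylindrical symmetry E is radial; use a coaxial Gaussian cylinder of radius 0.468 cm and length L (between the conductors, 0.261 cm < r < 0.947 cm).
Only the inner wire is enclosed; the outer shell contributes nothing inside itself. λ_enc = λ₁ = 3.01e-7 C/m.
Applying ∮E·dA = Q_enc/ε₀ with the end caps contributing no flux:
E = |λ_enc|/(2πε₀r) = (3.01e-7)/(2π·8.85×10^-12·0.00468) = 1.16×10^6 N/C.

|E| = 1.16e6 N/C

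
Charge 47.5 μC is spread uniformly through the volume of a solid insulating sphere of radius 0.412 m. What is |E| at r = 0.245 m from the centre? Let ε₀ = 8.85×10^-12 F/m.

E ≈ 1.50×10^6 N/C

Use a concentric Gaussian sphere at r = 0.245 m (r < R).
Only the charge within r is enclosed: Q_enc = Q·(r/R)³ = (47.5 μC)·(0.245 m/0.412 m)³ = 9.988×10^-6 C.
By Gauss's law, ∮E·dA = E·4πr² = Q_enc/ε₀.
E = |Q_enc|/(4πε₀r²) = (9.988e-6)/(4π·8.85×10^-12·(0.245)²) = 1.50e6 N/C.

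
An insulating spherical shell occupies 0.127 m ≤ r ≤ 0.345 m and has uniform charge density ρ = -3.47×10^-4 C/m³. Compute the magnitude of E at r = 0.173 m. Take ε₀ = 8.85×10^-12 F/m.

By spherical symmetry E is radial; choose a Gaussian sphere of radius r = 0.173 m (within the shell material, 0.127 m < r < 0.345 m).
Enclosed charge is the volume from a to r: Q_enc = (4π/3)ρ(r³ − a³) = -4.549×10^-6 C.
Since E is radial and uniform over the Gaussian sphere, Φ = E·4πr² = Q_enc/ε₀.
E = |Q_enc|/(4πε₀r²) = (4.549×10^-6)/(4π·8.85×10^-12·(0.173)²) = 1.37e6 N/C.

|E| = 1.37×10^6 V/m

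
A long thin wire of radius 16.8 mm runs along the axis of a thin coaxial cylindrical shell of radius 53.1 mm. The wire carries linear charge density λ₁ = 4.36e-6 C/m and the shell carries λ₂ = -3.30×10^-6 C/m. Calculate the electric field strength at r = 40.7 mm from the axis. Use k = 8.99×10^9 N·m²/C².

Coaxial Gaussian cylinder, radius r = 40.7 mm, length L (between the conductors, 16.8 mm < r < 53.1 mm).
The shell at 53.1 mm lies outside the Gaussian surface, so λ_enc = λ₁ = 4.36×10^-6 C/m.
By Gauss's law (flux through the curved wall only), E·2πrL = λ_enc L/ε₀.
E = 2k|λ_enc|/r = 2(8.99×10^9)(4.36×10^-6)/(0.0407) = 1.93×10^6 N/C.

E = 1.93e6 N/C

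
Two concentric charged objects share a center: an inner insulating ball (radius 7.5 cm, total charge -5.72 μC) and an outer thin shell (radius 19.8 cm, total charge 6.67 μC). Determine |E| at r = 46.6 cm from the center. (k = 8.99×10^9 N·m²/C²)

E = 3.93e4 N/C

Symmetry ⇒ E = E(r) r̂. Gaussian sphere of radius r = 46.6 cm (r > 19.8 cm, enclosing both).
Q_enc = (-5.72 μC) + (6.67 μC) = 9.50e-7 C.
Since E is radial and uniform over the Gaussian sphere, Φ = E·4πr² = Q_enc/ε₀.
E = k|Q_enc|/r² = (8.99×10^9)(9.50×10^-7)/(0.466)² = 3.93×10^4 N/C.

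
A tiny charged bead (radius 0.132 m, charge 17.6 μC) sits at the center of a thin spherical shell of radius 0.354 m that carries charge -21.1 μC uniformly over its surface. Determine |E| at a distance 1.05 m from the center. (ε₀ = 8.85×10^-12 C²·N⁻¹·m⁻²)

E = 2.85×10^4 V/m

By spherical symmetry E is radial; choose a Gaussian sphere of radius r = 1.05 m (r > 0.354 m, enclosing both).
Q_enc = (17.6 μC) + (-21.1 μC) = -3.50×10^-6 C.
Gauss's law: E·4πr² = Q_enc/ε₀.
E = |Q_enc|/(4πε₀r²) = (3.50×10^-6)/(4π·8.85×10^-12·(1.05)²) = 2.85×10^4 N/C.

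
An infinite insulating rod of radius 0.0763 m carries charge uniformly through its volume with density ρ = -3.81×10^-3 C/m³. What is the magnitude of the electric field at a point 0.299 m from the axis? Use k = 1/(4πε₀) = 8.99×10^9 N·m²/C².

By cylindrical symmetry E is radial; use a coaxial Gaussian cylinder of radius 0.299 m and length L (r > 0.0763 m, full cross-section enclosed).
λ_enc = ρ·πR² = (-3.81e-3)π(0.0763)² = -6.968e-5 C/m.
By Gauss's law (flux through the curved wall only), E·2πrL = λ_enc L/ε₀.
E = 2k|λ_enc|/r = 2(8.99×10^9)(6.968×10^-5)/(0.299) = 4.19×10^6 N/C.

E ≈ 4.19×10^6 N/C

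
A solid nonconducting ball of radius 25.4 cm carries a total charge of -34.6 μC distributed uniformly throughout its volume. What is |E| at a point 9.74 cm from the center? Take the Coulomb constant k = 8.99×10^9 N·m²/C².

Use a concentric Gaussian sphere at r = 9.74 cm (r < R).
Only the charge within r is enclosed: Q_enc = Q·(r/R)³ = (-34.6 μC)·(9.74 cm/25.4 cm)³ = -1.951e-6 C.
Applying ∮E·dA = Q_enc/ε₀ with Φ = E(4πr²):
E = k|Q_enc|/r² = (8.99×10^9)(1.951×10^-6)/(0.0974)² = 1.85×10^6 N/C.

E = 1.85e6 V/m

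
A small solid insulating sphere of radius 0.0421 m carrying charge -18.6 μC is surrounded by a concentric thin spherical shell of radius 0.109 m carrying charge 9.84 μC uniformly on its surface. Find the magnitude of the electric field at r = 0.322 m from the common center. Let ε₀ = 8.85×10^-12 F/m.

E ≈ 7.60×10^5 V/m

Take a concentric spherical Gaussian surface of radius r = 0.322 m (r > 0.109 m, enclosing both).
Q_enc = (-18.6 μC) + (9.84 μC) = -8.76e-6 C.
By Gauss's law, ∮E·dA = E·4πr² = Q_enc/ε₀.
E = |Q_enc|/(4πε₀r²) = (8.76e-6)/(4π·8.85×10^-12·(0.322)²) = 7.60×10^5 N/C.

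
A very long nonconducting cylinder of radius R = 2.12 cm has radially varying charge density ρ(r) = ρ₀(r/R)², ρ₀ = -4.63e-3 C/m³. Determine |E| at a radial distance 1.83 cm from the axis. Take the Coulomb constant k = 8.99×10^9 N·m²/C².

1.78×10^6 V/m

By cylindrical symmetry E is radial; use a coaxial Gaussian cylinder of radius 1.83 cm and length L (r < R).
λ_enc = ∫₀^r ρ(r')·2πr' dr' = (2πρ₀/R²)·r^4/4 = -1.815×10^-6 C/m.
Since E is radial and uniform over the curved surface, Φ = E·2πrL = Q_enc/ε₀ = λ_enc L/ε₀.
E = 2k|λ_enc|/r = 2(8.99×10^9)(1.815×10^-6)/(0.0183) = 1.78×10^6 N/C.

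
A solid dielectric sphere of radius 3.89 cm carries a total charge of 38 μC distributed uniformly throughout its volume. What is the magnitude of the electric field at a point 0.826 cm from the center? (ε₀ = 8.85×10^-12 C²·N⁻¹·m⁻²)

E = 4.79×10^7 N/C

Symmetry ⇒ E = E(r) r̂. Gaussian sphere of radius r = 0.826 cm (r < R).
Only the charge within r is enclosed: Q_enc = Q·(r/R)³ = (38 μC)·(0.826 cm/3.89 cm)³ = 3.638×10^-7 C.
By Gauss's law, ∮E·dA = E·4πr² = Q_enc/ε₀.
E = |Q_enc|/(4πε₀r²) = (3.638e-7)/(4π·8.85×10^-12·(0.00826)²) = 4.79e7 N/C.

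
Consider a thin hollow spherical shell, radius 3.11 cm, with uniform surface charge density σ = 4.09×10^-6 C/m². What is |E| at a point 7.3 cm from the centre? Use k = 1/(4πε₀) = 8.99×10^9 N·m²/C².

8.39e4 N/C

Symmetry ⇒ E = E(r) r̂. Gaussian sphere of radius r = 7.3 cm (r > 3.11 cm).
The entire shell is enclosed: Q_enc = σ·4πR² = (4.09×10^-6)·4π·(0.0311)² = 4.971e-8 C.
By Gauss's law, ∮E·dA = E·4πr² = Q_enc/ε₀.
E = k|Q_enc|/r² = (8.99×10^9)(4.971×10^-8)/(0.073)² = 8.39×10^4 N/C.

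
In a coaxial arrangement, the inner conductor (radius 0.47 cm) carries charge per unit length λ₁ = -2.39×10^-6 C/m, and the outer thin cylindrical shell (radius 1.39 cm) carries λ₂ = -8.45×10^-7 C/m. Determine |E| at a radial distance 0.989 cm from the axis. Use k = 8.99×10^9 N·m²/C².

E = 4.35e6 N/C

Choose a coaxial cylinder of radius r = 0.989 cm (arbitrary length L) as the Gaussian surface (between the conductors, 0.47 cm < r < 1.39 cm).
Only the inner wire is enclosed; the outer shell contributes nothing inside itself. λ_enc = λ₁ = -2.39e-6 C/m.
Applying ∮E·dA = Q_enc/ε₀ with the end caps contributing no flux:
E = 2k|λ_enc|/r = 2(8.99×10^9)(2.39×10^-6)/(0.00989) = 4.35×10^6 N/C.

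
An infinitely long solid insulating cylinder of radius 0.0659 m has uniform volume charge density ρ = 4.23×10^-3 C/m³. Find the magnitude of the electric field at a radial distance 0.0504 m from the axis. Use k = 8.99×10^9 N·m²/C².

Take a coaxial cylindrical Gaussian surface of radius r = 0.0504 m and length L (r < R).
Charge inside radius r per length L is ρ·πr²·L, so λ_enc = ρπr² = 3.376e-5 C/m.
Applying ∮E·dA = Q_enc/ε₀ with the end caps contributing no flux:
E = 2k|λ_enc|/r = 2(8.99×10^9)(3.376×10^-5)/(0.0504) = 1.20×10^7 N/C.

|E| ≈ 1.20×10^7 N/C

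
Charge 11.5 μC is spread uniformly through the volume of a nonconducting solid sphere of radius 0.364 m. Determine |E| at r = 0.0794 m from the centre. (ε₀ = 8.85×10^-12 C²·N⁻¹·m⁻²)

1.70×10^5 N/C

By spherical symmetry E is radial; choose a Gaussian sphere of radius r = 0.0794 m (r < R).
Only the charge within r is enclosed: Q_enc = Q·(r/R)³ = (11.5 μC)·(0.0794 m/0.364 m)³ = 1.194×10^-7 C.
Applying ∮E·dA = Q_enc/ε₀ with Φ = E(4πr²):
E = |Q_enc|/(4πε₀r²) = (1.194e-7)/(4π·8.85×10^-12·(0.0794)²) = 1.70×10^5 N/C.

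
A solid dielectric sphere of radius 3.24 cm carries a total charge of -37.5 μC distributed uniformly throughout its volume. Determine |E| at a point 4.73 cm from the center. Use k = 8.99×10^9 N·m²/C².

E ≈ 1.51×10^8 N/C

Use a concentric Gaussian sphere at r = 4.73 cm (r > R, so the entire charge is enclosed).
Q_enc = -37.5 μC = -3.75×10^-5 C.
Applying ∮E·dA = Q_enc/ε₀ with Φ = E(4πr²):
E = k|Q_enc|/r² = (8.99×10^9)(3.75×10^-5)/(0.0473)² = 1.51e8 N/C.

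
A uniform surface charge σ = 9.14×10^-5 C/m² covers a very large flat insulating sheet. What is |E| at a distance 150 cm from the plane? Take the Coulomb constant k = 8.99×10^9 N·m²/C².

By planar symmetry E is perpendicular to the sheet and uniform; use a Gaussian pillbox with flat faces of area A on each side of the sheet.
Flux Φ = 2EA and Q_enc = σA, so 2EA = σA/ε₀ ⇒ E = |σ|/(2ε₀), independent of distance.
E = 2πk|σ| = 2π(8.99×10^9)(9.14×10^-5) = 5.16×10^6 N/C.

E ≈ 5.16×10^6 V/m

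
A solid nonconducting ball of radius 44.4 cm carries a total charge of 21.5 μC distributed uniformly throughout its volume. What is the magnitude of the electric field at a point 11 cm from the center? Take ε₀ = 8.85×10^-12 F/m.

|E| = 2.43×10^5 N/C

Use a concentric Gaussian sphere at r = 11 cm (r < R).
Only the charge within r is enclosed: Q_enc = Q·(r/R)³ = (21.5 μC)·(11 cm/44.4 cm)³ = 3.269×10^-7 C.
Applying ∮E·dA = Q_enc/ε₀ with Φ = E(4πr²):
E = |Q_enc|/(4πε₀r²) = (3.269e-7)/(4π·8.85×10^-12·(0.11)²) = 2.43×10^5 N/C.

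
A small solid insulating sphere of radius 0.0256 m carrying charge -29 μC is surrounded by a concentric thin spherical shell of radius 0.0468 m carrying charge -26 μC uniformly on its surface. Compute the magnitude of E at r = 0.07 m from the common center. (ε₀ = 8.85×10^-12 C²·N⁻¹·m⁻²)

|E| = 1.01×10^8 N/C

Use a concentric Gaussian sphere at r = 0.07 m (r > 0.0468 m, enclosing both).
Q_enc = (-29 μC) + (-26 μC) = -5.50×10^-5 C.
Since E is radial and uniform over the Gaussian sphere, Φ = E·4πr² = Q_enc/ε₀.
E = |Q_enc|/(4πε₀r²) = (5.50×10^-5)/(4π·8.85×10^-12·(0.07)²) = 1.01×10^8 N/C.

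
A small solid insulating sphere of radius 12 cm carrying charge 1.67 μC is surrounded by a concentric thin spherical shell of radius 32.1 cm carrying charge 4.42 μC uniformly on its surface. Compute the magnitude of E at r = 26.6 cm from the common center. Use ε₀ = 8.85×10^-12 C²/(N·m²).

Use a concentric Gaussian sphere at r = 26.6 cm (between the bodies, 12 cm < r < 32.1 cm).
The shell at 32.1 cm lies outside the Gaussian surface, so Q_enc = 1.67 μC = 1.67×10^-6 C.
Applying ∮E·dA = Q_enc/ε₀ with Φ = E(4πr²):
E = |Q_enc|/(4πε₀r²) = (1.67×10^-6)/(4π·8.85×10^-12·(0.266)²) = 2.12e5 N/C.

E ≈ 2.12×10^5 V/m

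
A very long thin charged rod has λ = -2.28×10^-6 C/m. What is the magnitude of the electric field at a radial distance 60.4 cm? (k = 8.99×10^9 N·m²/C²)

|E| ≈ 6.79×10^4 N/C

Choose a coaxial cylinder of radius r = 60.4 cm (arbitrary length L) as the Gaussian surface.
Q_enc = λL, so λ_enc = -2.28×10^-6 C/m.
Gauss's law: E·2πrL = λ_enc L/ε₀.
E = 2k|λ_enc|/r = 2(8.99×10^9)(2.28e-6)/(0.604) = 6.79×10^4 N/C.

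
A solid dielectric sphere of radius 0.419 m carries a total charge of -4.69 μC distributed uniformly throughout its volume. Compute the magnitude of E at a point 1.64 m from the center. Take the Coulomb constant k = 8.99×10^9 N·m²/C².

|E| ≈ 1.57×10^4 N/C

Symmetry ⇒ E = E(r) r̂. Gaussian sphere of radius r = 1.64 m (r > R, so the entire charge is enclosed).
Q_enc = -4.69 μC = -4.69×10^-6 C.
Gauss's law: E·4πr² = Q_enc/ε₀.
E = k|Q_enc|/r² = (8.99×10^9)(4.69×10^-6)/(1.64)² = 1.57×10^4 N/C.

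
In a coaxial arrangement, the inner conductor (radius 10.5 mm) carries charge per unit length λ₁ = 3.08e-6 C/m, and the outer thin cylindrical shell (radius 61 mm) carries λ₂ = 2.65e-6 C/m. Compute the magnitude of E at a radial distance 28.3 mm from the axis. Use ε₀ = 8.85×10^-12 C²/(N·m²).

Coaxial Gaussian cylinder, radius r = 28.3 mm, length L (between the conductors, 10.5 mm < r < 61 mm).
The shell at 61 mm lies outside the Gaussian surface, so λ_enc = λ₁ = 3.08e-6 C/m.
By Gauss's law (flux through the curved wall only), E·2πrL = λ_enc L/ε₀.
E = |λ_enc|/(2πε₀r) = (3.08e-6)/(2π·8.85×10^-12·0.0283) = 1.96e6 N/C.

E = 1.96×10^6 N/C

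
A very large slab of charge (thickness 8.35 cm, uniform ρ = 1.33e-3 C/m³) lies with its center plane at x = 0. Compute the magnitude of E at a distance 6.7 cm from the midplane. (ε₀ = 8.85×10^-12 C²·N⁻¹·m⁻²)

|E| = 6.27×10^6 N/C

The point |x| = 6.7 cm lies outside the slab (half-thickness 0.04175 m). A symmetric pillbox spanning the full slab encloses Q_enc = ρ·d·A.
Flux = 2EA ⇒ E = |ρ|d/(2ε₀), independent of distance outside.
E = (1.33e-3)(0.0835)/(2·8.85×10^-12) = 6.27×10^6 N/C.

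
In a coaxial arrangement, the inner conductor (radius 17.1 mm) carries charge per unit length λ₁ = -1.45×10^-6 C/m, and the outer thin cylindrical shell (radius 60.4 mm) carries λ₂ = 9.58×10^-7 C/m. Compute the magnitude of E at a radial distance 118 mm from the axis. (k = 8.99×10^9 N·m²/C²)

|E| ≈ 7.50×10^4 V/m

Choose a coaxial cylinder of radius r = 118 mm (arbitrary length L) as the Gaussian surface (r > 60.4 mm, enclosing both).
λ_enc = λ₁ + λ₂ = (-1.45×10^-6) + (9.58×10^-7) = -4.92×10^-7 C/m.
By Gauss's law (flux through the curved wall only), E·2πrL = λ_enc L/ε₀.
E = 2k|λ_enc|/r = 2(8.99×10^9)(4.92×10^-7)/(0.118) = 7.50×10^4 N/C.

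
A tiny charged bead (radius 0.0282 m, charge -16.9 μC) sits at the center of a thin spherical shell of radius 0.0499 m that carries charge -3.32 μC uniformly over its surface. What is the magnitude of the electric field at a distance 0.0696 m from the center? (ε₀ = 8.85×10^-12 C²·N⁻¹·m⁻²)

|E| = 3.75×10^7 N/C

By spherical symmetry E is radial; choose a Gaussian sphere of radius r = 0.0696 m (r > 0.0499 m, enclosing both).
Q_enc = (-16.9 μC) + (-3.32 μC) = -2.022×10^-5 C.
Gauss's law: E·4πr² = Q_enc/ε₀.
E = |Q_enc|/(4πε₀r²) = (2.022×10^-5)/(4π·8.85×10^-12·(0.0696)²) = 3.75×10^7 N/C.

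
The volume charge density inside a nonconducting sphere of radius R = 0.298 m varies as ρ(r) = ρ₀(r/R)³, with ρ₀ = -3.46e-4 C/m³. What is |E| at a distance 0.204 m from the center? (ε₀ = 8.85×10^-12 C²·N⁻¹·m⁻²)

By spherical symmetry E is radial; choose a Gaussian sphere of radius r = 0.204 m (r < R).
Integrate the density: Q_enc = 4π ∫₀^r ρ₀(r'/R)^3 r'² dr' = 4πρ₀ r^6/(6·R³) = -1.974e-6 C.
Since E is radial and uniform over the Gaussian sphere, Φ = E·4πr² = Q_enc/ε₀.
E = |Q_enc|/(4πε₀r²) = (1.974×10^-6)/(4π·8.85×10^-12·(0.204)²) = 4.26×10^5 N/C.

E ≈ 4.26×10^5 V/m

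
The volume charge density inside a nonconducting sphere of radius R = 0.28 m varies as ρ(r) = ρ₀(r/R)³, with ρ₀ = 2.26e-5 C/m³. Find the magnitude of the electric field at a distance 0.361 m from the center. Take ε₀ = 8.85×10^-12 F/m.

7.17×10^4 V/m

Symmetry ⇒ E = E(r) r̂. Gaussian sphere of radius r = 0.361 m (r > R, all charge enclosed).
Q_enc = 4π ∫₀^R ρ₀(r'/R)^3 r'² dr' = 4πρ₀R³/6 = 1.039×10^-6 C.
Gauss's law: E·4πr² = Q_enc/ε₀.
E = |Q_enc|/(4πε₀r²) = (1.039×10^-6)/(4π·8.85×10^-12·(0.361)²) = 7.17×10^4 N/C.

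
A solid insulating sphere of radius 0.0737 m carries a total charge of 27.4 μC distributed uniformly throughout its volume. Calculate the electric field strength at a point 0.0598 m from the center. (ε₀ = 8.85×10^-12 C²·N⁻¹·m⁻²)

|E| ≈ 3.68×10^7 N/C

By spherical symmetry E is radial; choose a Gaussian sphere of radius r = 0.0598 m (r < R).
For a uniform sphere the enclosed fraction is (r/R)³, so Q_enc = (27.4 μC)(0.0598/0.0737)³ = 1.464×10^-5 C.
Gauss's law: E·4πr² = Q_enc/ε₀.
E = |Q_enc|/(4πε₀r²) = (1.464×10^-5)/(4π·8.85×10^-12·(0.0598)²) = 3.68×10^7 N/C.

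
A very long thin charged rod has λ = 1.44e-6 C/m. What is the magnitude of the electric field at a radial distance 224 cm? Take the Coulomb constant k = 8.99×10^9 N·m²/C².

Choose a coaxial cylinder of radius r = 224 cm (arbitrary length L) as the Gaussian surface.
Q_enc = λL, so λ_enc = 1.44×10^-6 C/m.
By Gauss's law (flux through the curved wall only), E·2πrL = λ_enc L/ε₀.
E = 2k|λ_enc|/r = 2(8.99×10^9)(1.44×10^-6)/(2.24) = 1.16×10^4 N/C.

1.16e4 N/C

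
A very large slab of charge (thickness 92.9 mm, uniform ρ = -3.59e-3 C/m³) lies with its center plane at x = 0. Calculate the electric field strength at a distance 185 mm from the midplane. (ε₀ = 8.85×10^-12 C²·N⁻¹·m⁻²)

The point |x| = 185 mm lies outside the slab (half-thickness 0.04645 m). A symmetric pillbox spanning the full slab encloses Q_enc = ρ·d·A.
Flux = 2EA ⇒ E = |ρ|d/(2ε₀), independent of distance outside.
E = (3.59e-3)(0.0929)/(2·8.85×10^-12) = 1.88×10^7 N/C.

|E| ≈ 1.88×10^7 N/C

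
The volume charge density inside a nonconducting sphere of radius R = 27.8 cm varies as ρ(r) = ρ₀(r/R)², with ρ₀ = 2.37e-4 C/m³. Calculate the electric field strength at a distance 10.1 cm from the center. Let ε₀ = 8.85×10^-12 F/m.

|E| ≈ 7.14×10^4 N/C

Symmetry ⇒ E = E(r) r̂. Gaussian sphere of radius r = 10.1 cm (r < R).
Integrate the density: Q_enc = 4π ∫₀^r ρ₀(r'/R)^2 r'² dr' = 4πρ₀ r^5/(5·R²) = 8.10×10^-8 C.
By Gauss's law, ∮E·dA = E·4πr² = Q_enc/ε₀.
E = |Q_enc|/(4πε₀r²) = (8.10×10^-8)/(4π·8.85×10^-12·(0.101)²) = 7.14e4 N/C.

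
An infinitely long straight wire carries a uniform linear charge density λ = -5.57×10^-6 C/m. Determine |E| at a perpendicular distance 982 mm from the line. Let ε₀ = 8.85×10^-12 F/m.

|E| ≈ 1.02e5 N/C

Take a coaxial cylindrical Gaussian surface of radius r = 982 mm and length L.
Q_enc = λL, so λ_enc = -5.57e-6 C/m.
Gauss's law: E·2πrL = λ_enc L/ε₀.
E = |λ_enc|/(2πε₀r) = (5.57×10^-6)/(2π·8.85×10^-12·0.982) = 1.02×10^5 N/C.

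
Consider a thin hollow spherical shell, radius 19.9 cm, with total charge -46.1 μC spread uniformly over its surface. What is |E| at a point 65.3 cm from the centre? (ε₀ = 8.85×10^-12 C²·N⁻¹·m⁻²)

|E| ≈ 9.72×10^5 N/C

Take a concentric spherical Gaussian surface of radius r = 65.3 cm (r > 19.9 cm).
The entire shell is enclosed: Q_enc = -4.61×10^-5 C.
Since E is radial and uniform over the Gaussian sphere, Φ = E·4πr² = Q_enc/ε₀.
E = |Q_enc|/(4πε₀r²) = (4.61e-5)/(4π·8.85×10^-12·(0.653)²) = 9.72×10^5 N/C.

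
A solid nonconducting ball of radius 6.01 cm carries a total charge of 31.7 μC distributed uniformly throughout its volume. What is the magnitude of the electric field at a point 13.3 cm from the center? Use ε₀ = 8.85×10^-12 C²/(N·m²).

Take a concentric spherical Gaussian surface of radius r = 13.3 cm (r > R, so the entire charge is enclosed).
Q_enc = 31.7 μC = 3.17×10^-5 C.
By Gauss's law, ∮E·dA = E·4πr² = Q_enc/ε₀.
E = |Q_enc|/(4πε₀r²) = (3.17×10^-5)/(4π·8.85×10^-12·(0.133)²) = 1.61×10^7 N/C.

E ≈ 1.61×10^7 V/m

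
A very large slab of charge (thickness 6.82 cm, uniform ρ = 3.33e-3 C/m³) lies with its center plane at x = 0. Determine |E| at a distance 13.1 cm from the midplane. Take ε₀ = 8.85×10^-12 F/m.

1.28×10^7 N/C

The point |x| = 13.1 cm lies outside the slab (half-thickness 0.0341 m). A symmetric pillbox spanning the full slab encloses Q_enc = ρ·d·A.
Flux = 2EA ⇒ E = |ρ|d/(2ε₀), independent of distance outside.
E = (3.33×10^-3)(0.0682)/(2·8.85×10^-12) = 1.28e7 N/C.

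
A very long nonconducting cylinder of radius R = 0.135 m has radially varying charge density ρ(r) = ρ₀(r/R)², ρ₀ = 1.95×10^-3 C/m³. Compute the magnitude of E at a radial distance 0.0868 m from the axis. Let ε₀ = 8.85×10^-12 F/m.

|E| = 1.98e6 N/C

Choose a coaxial cylinder of radius r = 0.0868 m (arbitrary length L) as the Gaussian surface (r < R).
λ_enc = ∫₀^r ρ(r')·2πr' dr' = (2πρ₀/R²)·r^4/4 = 9.54×10^-6 C/m.
Applying ∮E·dA = Q_enc/ε₀ with the end caps contributing no flux:
E = |λ_enc|/(2πε₀r) = (9.54×10^-6)/(2π·8.85×10^-12·0.0868) = 1.98e6 N/C.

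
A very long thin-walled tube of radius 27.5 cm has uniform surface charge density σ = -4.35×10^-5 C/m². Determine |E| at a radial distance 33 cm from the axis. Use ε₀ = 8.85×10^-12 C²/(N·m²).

Take a coaxial cylindrical Gaussian surface of radius r = 33 cm and length L (r > 27.5 cm).
The whole shell is enclosed: λ_enc = σ·2πR = (-4.35×10^-5)·2π·(0.275) = -7.516×10^-5 C/m.
By Gauss's law (flux through the curved wall only), E·2πrL = λ_enc L/ε₀.
E = |λ_enc|/(2πε₀r) = (7.516×10^-5)/(2π·8.85×10^-12·0.33) = 4.10e6 N/C.

E = 4.10×10^6 V/m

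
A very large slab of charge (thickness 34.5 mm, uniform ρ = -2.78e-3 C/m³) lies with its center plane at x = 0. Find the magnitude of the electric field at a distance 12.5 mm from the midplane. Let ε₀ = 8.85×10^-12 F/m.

E ≈ 3.93e6 N/C

By symmetry E is perpendicular to the slab. A Gaussian pillbox from −12.5 mm to +12.5 mm (face area A) lies entirely within the slab.
Q_enc = ρ·(2x)·A and flux = 2EA, so 2EA = 2ρxA/ε₀ ⇒ E = |ρ|x/ε₀.
E = (2.78e-3)(0.0125)/(8.85×10^-12) = 3.93e6 N/C.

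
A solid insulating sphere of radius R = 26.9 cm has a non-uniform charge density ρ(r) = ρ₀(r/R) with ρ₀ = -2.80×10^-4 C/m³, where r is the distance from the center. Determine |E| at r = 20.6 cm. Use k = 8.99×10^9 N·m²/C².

|E| ≈ 1.25×10^6 N/C

By spherical symmetry E is radial; choose a Gaussian sphere of radius r = 20.6 cm (r < R).
Q_enc = ∫₀^r ρ(r')·4πr'² dr' = (4πρ₀/R) ∫₀^r r'^3 dr' = 4πρ₀ r^4/(4·R) = -5.889e-6 C.
Applying ∮E·dA = Q_enc/ε₀ with Φ = E(4πr²):
E = k|Q_enc|/r² = (8.99×10^9)(5.889×10^-6)/(0.206)² = 1.25×10^6 N/C.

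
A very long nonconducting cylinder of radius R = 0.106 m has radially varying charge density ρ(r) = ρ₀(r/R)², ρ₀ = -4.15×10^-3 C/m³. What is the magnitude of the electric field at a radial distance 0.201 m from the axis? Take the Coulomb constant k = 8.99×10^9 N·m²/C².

E ≈ 6.55e6 N/C

By cylindrical symmetry E is radial; use a coaxial Gaussian cylinder of radius 0.201 m and length L (r > R, full charge per length enclosed).
λ_enc = 2π ∫₀^R ρ₀(r'/R)^2 r' dr' = 2πρ₀R²/4 = -7.325×10^-5 C/m.
Gauss's law: E·2πrL = λ_enc L/ε₀.
E = 2k|λ_enc|/r = 2(8.99×10^9)(7.325×10^-5)/(0.201) = 6.55e6 N/C.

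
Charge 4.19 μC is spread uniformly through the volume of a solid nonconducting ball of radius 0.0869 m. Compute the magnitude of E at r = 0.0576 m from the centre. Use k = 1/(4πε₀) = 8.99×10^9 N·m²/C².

E ≈ 3.31×10^6 V/m

Symmetry ⇒ E = E(r) r̂. Gaussian sphere of radius r = 0.0576 m (r < R).
Only the charge within r is enclosed: Q_enc = Q·(r/R)³ = (4.19 μC)·(0.0576 m/0.0869 m)³ = 1.22×10^-6 C.
Applying ∮E·dA = Q_enc/ε₀ with Φ = E(4πr²):
E = k|Q_enc|/r² = (8.99×10^9)(1.22×10^-6)/(0.0576)² = 3.31×10^6 N/C.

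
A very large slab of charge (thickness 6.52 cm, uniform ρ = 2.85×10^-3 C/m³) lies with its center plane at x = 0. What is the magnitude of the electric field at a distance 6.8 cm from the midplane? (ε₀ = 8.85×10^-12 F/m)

E = 1.05×10^7 V/m

The point |x| = 6.8 cm lies outside the slab (half-thickness 0.0326 m). A symmetric pillbox spanning the full slab encloses Q_enc = ρ·d·A.
Flux = 2EA ⇒ E = |ρ|d/(2ε₀), independent of distance outside.
E = (2.85×10^-3)(0.0652)/(2·8.85×10^-12) = 1.05×10^7 N/C.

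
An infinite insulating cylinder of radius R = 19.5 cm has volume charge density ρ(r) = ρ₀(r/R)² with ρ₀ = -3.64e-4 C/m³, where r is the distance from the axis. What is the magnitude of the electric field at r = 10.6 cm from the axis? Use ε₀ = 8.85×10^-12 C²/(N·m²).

|E| = 3.22×10^5 N/C

Choose a coaxial cylinder of radius r = 10.6 cm (arbitrary length L) as the Gaussian surface (r < R).
λ_enc = ∫₀^r ρ(r')·2πr' dr' = (2πρ₀/R²)·r^4/4 = -1.898e-6 C/m.
Applying ∮E·dA = Q_enc/ε₀ with the end caps contributing no flux:
E = |λ_enc|/(2πε₀r) = (1.898×10^-6)/(2π·8.85×10^-12·0.106) = 3.22×10^5 N/C.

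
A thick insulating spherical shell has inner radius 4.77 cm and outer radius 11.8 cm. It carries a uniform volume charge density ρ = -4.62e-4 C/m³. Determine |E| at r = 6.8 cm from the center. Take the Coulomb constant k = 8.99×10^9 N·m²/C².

Use a concentric Gaussian sphere at r = 6.8 cm (within the shell material, 4.77 cm < r < 11.8 cm).
Enclosed charge is the volume from a to r: Q_enc = (4π/3)ρ(r³ − a³) = -3.985×10^-7 C.
Gauss's law: E·4πr² = Q_enc/ε₀.
E = k|Q_enc|/r² = (8.99×10^9)(3.985e-7)/(0.068)² = 7.75e5 N/C.

E ≈ 7.75×10^5 N/C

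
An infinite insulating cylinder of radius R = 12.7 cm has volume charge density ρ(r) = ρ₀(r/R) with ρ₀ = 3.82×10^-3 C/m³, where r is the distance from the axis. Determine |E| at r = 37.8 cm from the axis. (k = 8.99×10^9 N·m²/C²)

E ≈ 6.14×10^6 N/C

Take a coaxial cylindrical Gaussian surface of radius r = 37.8 cm and length L (r > R, full charge per length enclosed).
λ_enc = 2π ∫₀^R ρ₀(r'/R)^1 r' dr' = 2πρ₀R²/3 = 1.29×10^-4 C/m.
Gauss's law: E·2πrL = λ_enc L/ε₀.
E = 2k|λ_enc|/r = 2(8.99×10^9)(1.29e-4)/(0.378) = 6.14×10^6 N/C.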